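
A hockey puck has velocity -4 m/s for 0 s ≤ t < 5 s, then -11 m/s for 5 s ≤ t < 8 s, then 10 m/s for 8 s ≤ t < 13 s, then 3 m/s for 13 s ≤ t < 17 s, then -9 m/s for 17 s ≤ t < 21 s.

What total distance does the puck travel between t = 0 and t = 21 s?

151 m

Distance (not displacement) is the total path length: add the absolute areas under v-t.
0–5 s: |-4| × 5 = 20 m
5–8 s: |-11| × 3 = 33 m
8–13 s: |10| × 5 = 50 m
13–17 s: |3| × 4 = 12 m
17–21 s: |-9| × 4 = 36 m
Total distance = 151 m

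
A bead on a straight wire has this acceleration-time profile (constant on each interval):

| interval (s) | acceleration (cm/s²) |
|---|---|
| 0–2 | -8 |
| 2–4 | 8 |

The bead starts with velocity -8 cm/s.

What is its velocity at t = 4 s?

Δv equals the area under the a-t graph; then v = v₀ + Δv.
0–2 s: -8 × 2 = -16 cm/s
2–4 s: 8 × 2 = 16 cm/s
Δv = 0 cm/s, so v(4) = -8 + (0) = -8 cm/s.

-8 cm/s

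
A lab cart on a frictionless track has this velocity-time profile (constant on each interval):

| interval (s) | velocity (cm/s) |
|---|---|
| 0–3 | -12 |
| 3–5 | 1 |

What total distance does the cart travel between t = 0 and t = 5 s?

38 cm

Distance (not displacement) is the total path length: add the absolute areas under v-t.
0–3 s: |-12| × 3 = 36 cm
3–5 s: |1| × 2 = 2 cm
Total distance = 38 cm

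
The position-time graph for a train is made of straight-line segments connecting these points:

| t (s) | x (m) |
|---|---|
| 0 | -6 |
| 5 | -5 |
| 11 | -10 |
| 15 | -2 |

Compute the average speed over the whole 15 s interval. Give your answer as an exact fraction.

14/15 m/s

Average speed = (total path length)/(elapsed time); on a piecewise-linear x-t graph the path length is Σ|Δx|.
0–5 s: |Δx| = |-5 − -6| = 1 m
5–11 s: |Δx| = |-10 − -5| = 5 m
11–15 s: |Δx| = |-2 − -10| = 8 m
Total path = 14 m; average speed = 14/15 = 14/15 m/s.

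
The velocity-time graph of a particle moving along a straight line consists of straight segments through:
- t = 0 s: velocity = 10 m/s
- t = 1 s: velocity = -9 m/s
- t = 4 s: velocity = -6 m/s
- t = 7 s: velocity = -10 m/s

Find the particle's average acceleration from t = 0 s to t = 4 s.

-4 m/s²

Average acceleration = Δv/Δt = (-6 − 10)/(4 − 0) = -4 m/s².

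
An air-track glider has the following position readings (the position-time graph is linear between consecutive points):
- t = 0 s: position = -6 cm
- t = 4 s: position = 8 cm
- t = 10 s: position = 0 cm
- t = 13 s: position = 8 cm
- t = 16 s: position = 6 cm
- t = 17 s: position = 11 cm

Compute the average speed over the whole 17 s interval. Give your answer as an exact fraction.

37/17 cm/s

Average speed = (total path length)/(elapsed time); on a piecewise-linear x-t graph the path length is Σ|Δx|.
0–4 s: |Δx| = |8 − -6| = 14 cm
4–10 s: |Δx| = |0 − 8| = 8 cm
10–13 s: |Δx| = |8 − 0| = 8 cm
13–16 s: |Δx| = |6 − 8| = 2 cm
16–17 s: |Δx| = |11 − 6| = 5 cm
Total path = 37 cm; average speed = 37/17 = 37/17 cm/s.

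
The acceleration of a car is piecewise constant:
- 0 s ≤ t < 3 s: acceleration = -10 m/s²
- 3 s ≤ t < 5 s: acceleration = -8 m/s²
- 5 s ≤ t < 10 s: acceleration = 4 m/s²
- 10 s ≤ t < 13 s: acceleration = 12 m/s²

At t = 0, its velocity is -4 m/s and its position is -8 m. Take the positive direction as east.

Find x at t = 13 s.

-385 m

On each constant-a segment, Δv = aΔt and Δx = v₀Δt + ½aΔt²; chain segment to segment.
0–3 s: v starts -4 m/s; Δx = -4·3 + ½·-10·3² = -57 m; v ends -34 m/s.
3–5 s: v starts -34 m/s; Δx = -34·2 + ½·-8·2² = -84 m; v ends -50 m/s.
5–10 s: v starts -50 m/s; Δx = -50·5 + ½·4·5² = -200 m; v ends -30 m/s.
10–13 s: v starts -30 m/s; Δx = -30·3 + ½·12·3² = -36 m; v ends 6 m/s.
x(13) = -8 + Σ Δx = -385 m.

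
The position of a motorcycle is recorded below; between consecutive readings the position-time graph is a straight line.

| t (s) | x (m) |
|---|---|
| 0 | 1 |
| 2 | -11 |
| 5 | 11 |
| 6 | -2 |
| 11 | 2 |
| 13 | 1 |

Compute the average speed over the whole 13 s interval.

Average speed = (total path length)/(elapsed time); on a piecewise-linear x-t graph the path length is Σ|Δx|.
0–2 s: |Δx| = |-11 − 1| = 12 m
2–5 s: |Δx| = |11 − -11| = 22 m
5–6 s: |Δx| = |-2 − 11| = 13 m
6–11 s: |Δx| = |2 − -2| = 4 m
11–13 s: |Δx| = |1 − 2| = 1 m
Total path = 52 m; average speed = 52/13 = 4 m/s.

4 m/s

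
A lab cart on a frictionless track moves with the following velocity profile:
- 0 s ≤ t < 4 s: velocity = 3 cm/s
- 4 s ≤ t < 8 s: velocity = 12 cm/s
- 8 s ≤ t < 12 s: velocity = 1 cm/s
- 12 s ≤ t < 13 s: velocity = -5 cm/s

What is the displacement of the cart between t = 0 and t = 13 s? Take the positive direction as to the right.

59 cm

Displacement is the signed area under the v-t curve.
0–4 s: 3 × 4 = 12 cm
4–8 s: 12 × 4 = 48 cm
8–12 s: 1 × 4 = 4 cm
12–13 s: -5 × 1 = -5 cm
Net displacement = 59 cm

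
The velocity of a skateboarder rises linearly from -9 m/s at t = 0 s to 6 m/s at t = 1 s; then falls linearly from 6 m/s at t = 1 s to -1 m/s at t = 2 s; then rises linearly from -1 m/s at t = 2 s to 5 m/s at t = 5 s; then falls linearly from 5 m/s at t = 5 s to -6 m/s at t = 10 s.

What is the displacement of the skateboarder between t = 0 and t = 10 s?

4.5 m

Displacement is the signed area under the v-t curve.
0–1 s: ½(-9 + 6)(1) = -1.5 m
1–2 s: ½(6 + -1)(1) = 2.5 m
2–5 s: ½(-1 + 5)(3) = 6 m
5–10 s: ½(5 + -6)(5) = -2.5 m
Net displacement = 4.5 m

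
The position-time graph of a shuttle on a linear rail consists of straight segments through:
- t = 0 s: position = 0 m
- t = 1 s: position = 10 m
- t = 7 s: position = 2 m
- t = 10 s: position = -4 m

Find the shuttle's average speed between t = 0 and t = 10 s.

Average speed = (total path length)/(elapsed time); on a piecewise-linear x-t graph the path length is Σ|Δx|.
0–1 s: |Δx| = |10 − 0| = 10 m
1–7 s: |Δx| = |2 − 10| = 8 m
7–10 s: |Δx| = |-4 − 2| = 6 m
Total path = 24 m; average speed = 24/10 = 2.4 m/s.

2.4 m/s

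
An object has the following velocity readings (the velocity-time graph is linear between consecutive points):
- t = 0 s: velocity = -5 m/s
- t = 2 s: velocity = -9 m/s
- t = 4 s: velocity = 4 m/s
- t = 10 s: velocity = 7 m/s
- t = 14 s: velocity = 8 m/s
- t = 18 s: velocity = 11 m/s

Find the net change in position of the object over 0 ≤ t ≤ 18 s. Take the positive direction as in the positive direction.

82 m

Displacement is the signed area under the v-t curve.
0–2 s: ½(-5 + -9)(2) = -14 m
2–4 s: ½(-9 + 4)(2) = -5 m
4–10 s: ½(4 + 7)(6) = 33 m
10–14 s: ½(7 + 8)(4) = 30 m
14–18 s: ½(8 + 11)(4) = 38 m
Net displacement = 82 m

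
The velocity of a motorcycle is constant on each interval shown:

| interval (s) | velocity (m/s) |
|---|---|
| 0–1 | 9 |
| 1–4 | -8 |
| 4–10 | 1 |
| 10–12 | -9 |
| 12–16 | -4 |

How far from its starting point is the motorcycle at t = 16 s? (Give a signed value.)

Displacement is the signed area under the v-t curve.
0–1 s: 9 × 1 = 9 m
1–4 s: -8 × 3 = -24 m
4–10 s: 1 × 6 = 6 m
10–12 s: -9 × 2 = -18 m
12–16 s: -4 × 4 = -16 m
Net displacement = -43 m

-43 m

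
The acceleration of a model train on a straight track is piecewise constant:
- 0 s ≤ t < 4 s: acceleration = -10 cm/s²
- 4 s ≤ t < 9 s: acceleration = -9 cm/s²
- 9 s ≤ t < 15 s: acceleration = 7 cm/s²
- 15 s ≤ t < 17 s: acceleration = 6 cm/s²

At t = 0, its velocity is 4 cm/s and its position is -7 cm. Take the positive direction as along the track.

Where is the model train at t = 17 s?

-789.5 cm

On each constant-a segment, Δv = aΔt and Δx = v₀Δt + ½aΔt²; chain segment to segment.
0–4 s: v starts 4 cm/s; Δx = 4·4 + ½·-10·4² = -64 cm; v ends -36 cm/s.
4–9 s: v starts -36 cm/s; Δx = -36·5 + ½·-9·5² = -292.5 cm; v ends -81 cm/s.
9–15 s: v starts -81 cm/s; Δx = -81·6 + ½·7·6² = -360 cm; v ends -39 cm/s.
15–17 s: v starts -39 cm/s; Δx = -39·2 + ½·6·2² = -66 cm; v ends -27 cm/s.
x(17) = -7 + Σ Δx = -789.5 cm.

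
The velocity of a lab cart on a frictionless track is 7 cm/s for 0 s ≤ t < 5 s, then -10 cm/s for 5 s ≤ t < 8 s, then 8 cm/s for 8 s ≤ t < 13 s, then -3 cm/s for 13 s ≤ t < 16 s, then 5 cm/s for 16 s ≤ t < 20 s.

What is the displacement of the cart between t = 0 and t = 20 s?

Displacement is the signed area under the v-t curve.
0–5 s: 7 × 5 = 35 cm
5–8 s: -10 × 3 = -30 cm
8–13 s: 8 × 5 = 40 cm
13–16 s: -3 × 3 = -9 cm
16–20 s: 5 × 4 = 20 cm
Net displacement = 56 cm

56 cm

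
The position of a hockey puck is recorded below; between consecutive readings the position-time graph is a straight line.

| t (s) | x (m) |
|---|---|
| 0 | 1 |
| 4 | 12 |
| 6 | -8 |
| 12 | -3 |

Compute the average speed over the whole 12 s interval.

Average speed = (total path length)/(elapsed time); on a piecewise-linear x-t graph the path length is Σ|Δx|.
0–4 s: |Δx| = |12 − 1| = 11 m
4–6 s: |Δx| = |-8 − 12| = 20 m
6–12 s: |Δx| = |-3 − -8| = 5 m
Total path = 36 m; average speed = 36/12 = 3 m/s.

3 m/s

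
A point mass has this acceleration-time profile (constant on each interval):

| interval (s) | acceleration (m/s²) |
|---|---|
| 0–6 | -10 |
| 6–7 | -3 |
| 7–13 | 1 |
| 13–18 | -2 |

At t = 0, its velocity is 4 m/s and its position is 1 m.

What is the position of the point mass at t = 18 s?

On each constant-a segment, Δv = aΔt and Δx = v₀Δt + ½aΔt²; chain segment to segment.
0–6 s: v starts 4 m/s; Δx = 4·6 + ½·-10·6² = -156 m; v ends -56 m/s.
6–7 s: v starts -56 m/s; Δx = -56·1 + ½·-3·1² = -57.5 m; v ends -59 m/s.
7–13 s: v starts -59 m/s; Δx = -59·6 + ½·1·6² = -336 m; v ends -53 m/s.
13–18 s: v starts -53 m/s; Δx = -53·5 + ½·-2·5² = -290 m; v ends -63 m/s.
x(18) = 1 + Σ Δx = -838.5 m.

-838.5 m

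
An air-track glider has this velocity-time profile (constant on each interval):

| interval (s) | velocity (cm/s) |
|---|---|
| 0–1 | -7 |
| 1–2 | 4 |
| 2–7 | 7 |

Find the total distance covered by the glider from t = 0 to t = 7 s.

46 cm

Distance (not displacement) is the total path length: add the absolute areas under v-t.
0–1 s: |-7| × 1 = 7 cm
1–2 s: |4| × 1 = 4 cm
2–7 s: |7| × 5 = 35 cm
Total distance = 46 cm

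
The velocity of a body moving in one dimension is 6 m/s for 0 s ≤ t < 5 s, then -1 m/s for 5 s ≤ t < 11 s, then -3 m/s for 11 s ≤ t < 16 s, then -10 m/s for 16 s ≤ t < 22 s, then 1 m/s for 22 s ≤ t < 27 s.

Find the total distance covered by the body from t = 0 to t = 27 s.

Distance (not displacement) is the total path length: add the absolute areas under v-t.
0–5 s: |6| × 5 = 30 m
5–11 s: |-1| × 6 = 6 m
11–16 s: |-3| × 5 = 15 m
16–22 s: |-10| × 6 = 60 m
22–27 s: |1| × 5 = 5 m
Total distance = 116 m

116 m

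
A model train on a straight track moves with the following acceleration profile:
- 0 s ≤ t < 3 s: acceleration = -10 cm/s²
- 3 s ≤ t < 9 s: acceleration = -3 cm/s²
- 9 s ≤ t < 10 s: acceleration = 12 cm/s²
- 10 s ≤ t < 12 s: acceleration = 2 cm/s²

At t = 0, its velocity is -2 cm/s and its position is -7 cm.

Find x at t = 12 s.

On each constant-a segment, Δv = aΔt and Δx = v₀Δt + ½aΔt²; chain segment to segment.
0–3 s: v starts -2 cm/s; Δx = -2·3 + ½·-10·3² = -51 cm; v ends -32 cm/s.
3–9 s: v starts -32 cm/s; Δx = -32·6 + ½·-3·6² = -246 cm; v ends -50 cm/s.
9–10 s: v starts -50 cm/s; Δx = -50·1 + ½·12·1² = -44 cm; v ends -38 cm/s.
10–12 s: v starts -38 cm/s; Δx = -38·2 + ½·2·2² = -72 cm; v ends -34 cm/s.
x(12) = -7 + Σ Δx = -420 cm.

-420 cm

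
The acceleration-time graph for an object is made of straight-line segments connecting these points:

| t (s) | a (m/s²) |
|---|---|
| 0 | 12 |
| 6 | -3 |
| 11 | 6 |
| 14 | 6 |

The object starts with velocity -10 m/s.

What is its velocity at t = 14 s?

Δv equals the area under the a-t graph; then v = v₀ + Δv.
0–6 s: ½(12 + -3)(6) = 27 m/s
6–11 s: ½(-3 + 6)(5) = 7.5 m/s
11–14 s: 6 × 3 = 18 m/s
Δv = 52.5 m/s, so v(14) = -10 + (52.5) = 42.5 m/s.

42.5 m/s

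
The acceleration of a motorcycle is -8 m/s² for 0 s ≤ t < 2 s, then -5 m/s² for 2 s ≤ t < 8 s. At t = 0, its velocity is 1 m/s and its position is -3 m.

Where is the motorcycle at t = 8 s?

On each constant-a segment, Δv = aΔt and Δx = v₀Δt + ½aΔt²; chain segment to segment.
0–2 s: v starts 1 m/s; Δx = 1·2 + ½·-8·2² = -14 m; v ends -15 m/s.
2–8 s: v starts -15 m/s; Δx = -15·6 + ½·-5·6² = -180 m; v ends -45 m/s.
x(8) = -3 + Σ Δx = -197 m.

-197 m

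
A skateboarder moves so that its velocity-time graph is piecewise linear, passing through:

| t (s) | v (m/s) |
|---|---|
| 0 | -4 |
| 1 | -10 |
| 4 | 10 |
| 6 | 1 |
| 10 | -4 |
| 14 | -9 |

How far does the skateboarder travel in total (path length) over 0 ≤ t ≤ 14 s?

Distance (not displacement) is the total path length: add the absolute areas under v-t.
0–1 s: |½(-4 + -10)(1)| = 7 m
1–4 s: v = 0 at t = 2.5 s; triangle areas 7.5 + 7.5 = 15 m
4–6 s: |½(10 + 1)(2)| = 11 m
6–10 s: v = 0 at t = 6.8 s; triangle areas 0.4 + 6.4 = 6.8 m
10–14 s: |½(-4 + -9)(4)| = 26 m
Total distance = 65.8 m

65.8 m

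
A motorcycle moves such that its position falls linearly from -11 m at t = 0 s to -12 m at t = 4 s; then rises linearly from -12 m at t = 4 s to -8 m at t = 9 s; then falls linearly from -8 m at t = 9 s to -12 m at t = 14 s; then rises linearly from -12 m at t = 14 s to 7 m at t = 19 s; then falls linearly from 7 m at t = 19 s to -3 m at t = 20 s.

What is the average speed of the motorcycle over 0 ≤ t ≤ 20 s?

1.9 m/s

Average speed = (total path length)/(elapsed time); on a piecewise-linear x-t graph the path length is Σ|Δx|.
0–4 s: |Δx| = |-12 − -11| = 1 m
4–9 s: |Δx| = |-8 − -12| = 4 m
9–14 s: |Δx| = |-12 − -8| = 4 m
14–19 s: |Δx| = |7 − -12| = 19 m
19–20 s: |Δx| = |-3 − 7| = 10 m
Total path = 38 m; average speed = 38/20 = 1.9 m/s.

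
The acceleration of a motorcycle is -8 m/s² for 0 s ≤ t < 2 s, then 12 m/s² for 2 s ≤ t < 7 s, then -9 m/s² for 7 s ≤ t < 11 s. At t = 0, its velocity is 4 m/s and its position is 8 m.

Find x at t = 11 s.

210 m

On each constant-a segment, Δv = aΔt and Δx = v₀Δt + ½aΔt²; chain segment to segment.
0–2 s: v starts 4 m/s; Δx = 4·2 + ½·-8·2² = -8 m; v ends -12 m/s.
2–7 s: v starts -12 m/s; Δx = -12·5 + ½·12·5² = 90 m; v ends 48 m/s.
7–11 s: v starts 48 m/s; Δx = 48·4 + ½·-9·4² = 120 m; v ends 12 m/s.
x(11) = 8 + Σ Δx = 210 m.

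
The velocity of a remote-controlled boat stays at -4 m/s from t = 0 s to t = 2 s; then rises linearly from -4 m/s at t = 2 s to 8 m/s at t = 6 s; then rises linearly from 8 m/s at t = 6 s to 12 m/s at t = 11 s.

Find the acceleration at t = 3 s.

3 m/s²

Acceleration is the slope of the v-t graph on 2–6 s: (8 − -4)/(6 − 2) = 3 m/s².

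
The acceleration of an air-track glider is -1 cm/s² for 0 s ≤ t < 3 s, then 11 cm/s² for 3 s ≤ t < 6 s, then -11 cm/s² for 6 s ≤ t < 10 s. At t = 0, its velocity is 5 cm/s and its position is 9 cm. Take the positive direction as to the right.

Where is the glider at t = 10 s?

On each constant-a segment, Δv = aΔt and Δx = v₀Δt + ½aΔt²; chain segment to segment.
0–3 s: v starts 5 cm/s; Δx = 5·3 + ½·-1·3² = 10.5 cm; v ends 2 cm/s.
3–6 s: v starts 2 cm/s; Δx = 2·3 + ½·11·3² = 55.5 cm; v ends 35 cm/s.
6–10 s: v starts 35 cm/s; Δx = 35·4 + ½·-11·4² = 52 cm; v ends -9 cm/s.
x(10) = 9 + Σ Δx = 127 cm.

127 cm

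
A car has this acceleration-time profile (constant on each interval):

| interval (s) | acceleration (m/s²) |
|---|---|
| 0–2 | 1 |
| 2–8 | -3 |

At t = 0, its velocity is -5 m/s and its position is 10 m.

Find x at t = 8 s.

-70 m

On each constant-a segment, Δv = aΔt and Δx = v₀Δt + ½aΔt²; chain segment to segment.
0–2 s: v starts -5 m/s; Δx = -5·2 + ½·1·2² = -8 m; v ends -3 m/s.
2–8 s: v starts -3 m/s; Δx = -3·6 + ½·-3·6² = -72 m; v ends -21 m/s.
x(8) = 10 + Σ Δx = -70 m.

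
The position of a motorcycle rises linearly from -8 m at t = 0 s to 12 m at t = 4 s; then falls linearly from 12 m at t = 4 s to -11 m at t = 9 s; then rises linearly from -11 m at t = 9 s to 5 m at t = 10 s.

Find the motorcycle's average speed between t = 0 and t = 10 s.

Average speed = (total path length)/(elapsed time); on a piecewise-linear x-t graph the path length is Σ|Δx|.
0–4 s: |Δx| = |12 − -8| = 20 m
4–9 s: |Δx| = |-11 − 12| = 23 m
9–10 s: |Δx| = |5 − -11| = 16 m
Total path = 59 m; average speed = 59/10 = 5.9 m/s.

5.9 m/s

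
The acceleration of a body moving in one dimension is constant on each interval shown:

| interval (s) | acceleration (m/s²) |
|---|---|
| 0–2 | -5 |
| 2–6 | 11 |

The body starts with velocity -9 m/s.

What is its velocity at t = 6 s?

25 m/s

Δv equals the area under the a-t graph; then v = v₀ + Δv.
0–2 s: -5 × 2 = -10 m/s
2–6 s: 11 × 4 = 44 m/s
Δv = 34 m/s, so v(6) = -9 + (34) = 25 m/s.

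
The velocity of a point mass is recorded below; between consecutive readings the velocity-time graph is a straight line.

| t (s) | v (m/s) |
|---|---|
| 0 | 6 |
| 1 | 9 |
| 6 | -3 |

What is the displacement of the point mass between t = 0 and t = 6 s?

Displacement is the signed area under the v-t curve.
0–1 s: ½(6 + 9)(1) = 7.5 m
1–6 s: ½(9 + -3)(5) = 15 m
Net displacement = 22.5 m

22.5 m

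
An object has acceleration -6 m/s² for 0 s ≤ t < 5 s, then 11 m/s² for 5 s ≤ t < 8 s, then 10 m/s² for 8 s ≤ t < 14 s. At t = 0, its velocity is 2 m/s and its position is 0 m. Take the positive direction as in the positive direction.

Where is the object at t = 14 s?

On each constant-a segment, Δv = aΔt and Δx = v₀Δt + ½aΔt²; chain segment to segment.
0–5 s: v starts 2 m/s; Δx = 2·5 + ½·-6·5² = -65 m; v ends -28 m/s.
5–8 s: v starts -28 m/s; Δx = -28·3 + ½·11·3² = -34.5 m; v ends 5 m/s.
8–14 s: v starts 5 m/s; Δx = 5·6 + ½·10·6² = 210 m; v ends 65 m/s.
x(14) = 0 + Σ Δx = 110.5 m.

110.5 m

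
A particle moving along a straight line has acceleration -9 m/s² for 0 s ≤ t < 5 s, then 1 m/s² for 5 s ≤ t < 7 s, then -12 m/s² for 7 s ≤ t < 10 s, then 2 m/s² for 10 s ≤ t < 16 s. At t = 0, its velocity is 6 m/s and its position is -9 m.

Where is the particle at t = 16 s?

On each constant-a segment, Δv = aΔt and Δx = v₀Δt + ½aΔt²; chain segment to segment.
0–5 s: v starts 6 m/s; Δx = 6·5 + ½·-9·5² = -82.5 m; v ends -39 m/s.
5–7 s: v starts -39 m/s; Δx = -39·2 + ½·1·2² = -76 m; v ends -37 m/s.
7–10 s: v starts -37 m/s; Δx = -37·3 + ½·-12·3² = -165 m; v ends -73 m/s.
10–16 s: v starts -73 m/s; Δx = -73·6 + ½·2·6² = -402 m; v ends -61 m/s.
x(16) = -9 + Σ Δx = -734.5 m.

-734.5 m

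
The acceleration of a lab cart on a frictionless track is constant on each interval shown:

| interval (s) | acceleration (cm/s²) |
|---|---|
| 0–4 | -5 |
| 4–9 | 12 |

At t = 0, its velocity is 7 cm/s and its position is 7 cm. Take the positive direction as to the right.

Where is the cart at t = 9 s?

On each constant-a segment, Δv = aΔt and Δx = v₀Δt + ½aΔt²; chain segment to segment.
0–4 s: v starts 7 cm/s; Δx = 7·4 + ½·-5·4² = -12 cm; v ends -13 cm/s.
4–9 s: v starts -13 cm/s; Δx = -13·5 + ½·12·5² = 85 cm; v ends 47 cm/s.
x(9) = 7 + Σ Δx = 80 cm.

80 cm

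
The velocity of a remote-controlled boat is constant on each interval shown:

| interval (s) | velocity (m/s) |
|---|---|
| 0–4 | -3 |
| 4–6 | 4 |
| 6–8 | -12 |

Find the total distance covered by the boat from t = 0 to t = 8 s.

44 m

Distance (not displacement) is the total path length: add the absolute areas under v-t.
0–4 s: |-3| × 4 = 12 m
4–6 s: |4| × 2 = 8 m
6–8 s: |-12| × 2 = 24 m
Total distance = 44 m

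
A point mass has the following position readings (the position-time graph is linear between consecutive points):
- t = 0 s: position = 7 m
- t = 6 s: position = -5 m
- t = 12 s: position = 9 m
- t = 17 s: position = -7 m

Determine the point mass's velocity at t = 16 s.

-3.2 m/s

Velocity is the slope of the x-t graph on 12–17 s: (-7 − 9)/(17 − 12) = -3.2 m/s.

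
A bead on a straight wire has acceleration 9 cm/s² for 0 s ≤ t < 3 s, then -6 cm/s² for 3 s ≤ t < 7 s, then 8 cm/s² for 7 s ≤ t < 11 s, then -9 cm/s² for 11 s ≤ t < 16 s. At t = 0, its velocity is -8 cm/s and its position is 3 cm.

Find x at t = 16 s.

114 cm

On each constant-a segment, Δv = aΔt and Δx = v₀Δt + ½aΔt²; chain segment to segment.
0–3 s: v starts -8 cm/s; Δx = -8·3 + ½·9·3² = 16.5 cm; v ends 19 cm/s.
3–7 s: v starts 19 cm/s; Δx = 19·4 + ½·-6·4² = 28 cm; v ends -5 cm/s.
7–11 s: v starts -5 cm/s; Δx = -5·4 + ½·8·4² = 44 cm; v ends 27 cm/s.
11–16 s: v starts 27 cm/s; Δx = 27·5 + ½·-9·5² = 22.5 cm; v ends -18 cm/s.
x(16) = 3 + Σ Δx = 114 cm.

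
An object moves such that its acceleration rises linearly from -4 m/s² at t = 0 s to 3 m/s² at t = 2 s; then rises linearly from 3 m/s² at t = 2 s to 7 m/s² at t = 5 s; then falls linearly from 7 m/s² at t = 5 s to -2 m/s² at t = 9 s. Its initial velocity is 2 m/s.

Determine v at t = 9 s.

26 m/s

Δv equals the area under the a-t graph; then v = v₀ + Δv.
0–2 s: ½(-4 + 3)(2) = -1 m/s
2–5 s: ½(3 + 7)(3) = 15 m/s
5–9 s: ½(7 + -2)(4) = 10 m/s
Δv = 24 m/s, so v(9) = 2 + (24) = 26 m/s.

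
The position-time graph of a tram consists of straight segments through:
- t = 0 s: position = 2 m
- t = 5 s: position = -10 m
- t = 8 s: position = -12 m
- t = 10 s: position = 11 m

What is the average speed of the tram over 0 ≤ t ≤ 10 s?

3.7 m/s

Average speed = (total path length)/(elapsed time); on a piecewise-linear x-t graph the path length is Σ|Δx|.
0–5 s: |Δx| = |-10 − 2| = 12 m
5–8 s: |Δx| = |-12 − -10| = 2 m
8–10 s: |Δx| = |11 − -12| = 23 m
Total path = 37 m; average speed = 37/10 = 3.7 m/s.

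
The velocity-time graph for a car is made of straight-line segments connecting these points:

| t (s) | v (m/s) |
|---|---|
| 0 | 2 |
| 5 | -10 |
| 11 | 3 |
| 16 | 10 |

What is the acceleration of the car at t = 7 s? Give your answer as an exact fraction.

13/6 m/s²

Acceleration is the slope of the v-t graph on 5–11 s: (3 − -10)/(11 − 5) = 13/6 m/s².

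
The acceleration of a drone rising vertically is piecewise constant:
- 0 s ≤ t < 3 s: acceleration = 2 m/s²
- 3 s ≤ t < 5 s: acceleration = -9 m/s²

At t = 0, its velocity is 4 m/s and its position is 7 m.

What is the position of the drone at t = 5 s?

On each constant-a segment, Δv = aΔt and Δx = v₀Δt + ½aΔt²; chain segment to segment.
0–3 s: v starts 4 m/s; Δx = 4·3 + ½·2·3² = 21 m; v ends 10 m/s.
3–5 s: v starts 10 m/s; Δx = 10·2 + ½·-9·2² = 2 m; v ends -8 m/s.
x(5) = 7 + Σ Δx = 30 m.

30 m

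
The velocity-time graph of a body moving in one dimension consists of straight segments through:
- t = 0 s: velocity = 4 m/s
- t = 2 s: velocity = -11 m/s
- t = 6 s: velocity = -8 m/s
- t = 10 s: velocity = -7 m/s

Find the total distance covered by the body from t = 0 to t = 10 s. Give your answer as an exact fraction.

1157/15 m

Distance (not displacement) is the total path length: add the absolute areas under v-t.
0–2 s: v = 0 at t = 8/15 s; triangle areas 16/15 + 121/15 = 137/15 m
2–6 s: |½(-11 + -8)(4)| = 38 m
6–10 s: |½(-8 + -7)(4)| = 30 m
Total distance = 1157/15 m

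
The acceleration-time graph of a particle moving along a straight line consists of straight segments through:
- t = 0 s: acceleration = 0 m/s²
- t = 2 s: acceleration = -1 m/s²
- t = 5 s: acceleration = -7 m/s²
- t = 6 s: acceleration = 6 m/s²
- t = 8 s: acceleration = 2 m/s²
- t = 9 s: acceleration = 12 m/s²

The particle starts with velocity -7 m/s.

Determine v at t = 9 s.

-5.5 m/s

Δv equals the area under the a-t graph; then v = v₀ + Δv.
0–2 s: ½(0 + -1)(2) = -1 m/s
2–5 s: ½(-1 + -7)(3) = -12 m/s
5–6 s: ½(-7 + 6)(1) = -0.5 m/s
6–8 s: ½(6 + 2)(2) = 8 m/s
8–9 s: ½(2 + 12)(1) = 7 m/s
Δv = 1.5 m/s, so v(9) = -7 + (1.5) = -5.5 m/s.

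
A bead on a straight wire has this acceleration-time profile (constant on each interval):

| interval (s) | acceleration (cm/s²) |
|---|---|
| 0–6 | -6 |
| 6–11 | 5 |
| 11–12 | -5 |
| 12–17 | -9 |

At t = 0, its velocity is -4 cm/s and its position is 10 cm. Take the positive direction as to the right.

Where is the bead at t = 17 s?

-489.5 cm

On each constant-a segment, Δv = aΔt and Δx = v₀Δt + ½aΔt²; chain segment to segment.
0–6 s: v starts -4 cm/s; Δx = -4·6 + ½·-6·6² = -132 cm; v ends -40 cm/s.
6–11 s: v starts -40 cm/s; Δx = -40·5 + ½·5·5² = -137.5 cm; v ends -15 cm/s.
11–12 s: v starts -15 cm/s; Δx = -15·1 + ½·-5·1² = -17.5 cm; v ends -20 cm/s.
12–17 s: v starts -20 cm/s; Δx = -20·5 + ½·-9·5² = -212.5 cm; v ends -65 cm/s.
x(17) = 10 + Σ Δx = -489.5 cm.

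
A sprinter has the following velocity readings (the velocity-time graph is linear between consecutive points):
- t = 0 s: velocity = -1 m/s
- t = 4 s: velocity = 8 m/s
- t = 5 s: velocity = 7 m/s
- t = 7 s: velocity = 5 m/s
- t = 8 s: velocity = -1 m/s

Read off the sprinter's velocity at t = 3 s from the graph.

5.75 m/s

On 0–4 s the graph is linear from -1 to 8 m/s: v(3) = -1 + (8 − -1)·(3 − 0)/(4 − 0) = 5.75 m/s.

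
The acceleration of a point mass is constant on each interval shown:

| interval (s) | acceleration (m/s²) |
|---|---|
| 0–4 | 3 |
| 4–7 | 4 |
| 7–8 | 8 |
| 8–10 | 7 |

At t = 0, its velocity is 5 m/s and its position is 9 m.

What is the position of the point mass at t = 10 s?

On each constant-a segment, Δv = aΔt and Δx = v₀Δt + ½aΔt²; chain segment to segment.
0–4 s: v starts 5 m/s; Δx = 5·4 + ½·3·4² = 44 m; v ends 17 m/s.
4–7 s: v starts 17 m/s; Δx = 17·3 + ½·4·3² = 69 m; v ends 29 m/s.
7–8 s: v starts 29 m/s; Δx = 29·1 + ½·8·1² = 33 m; v ends 37 m/s.
8–10 s: v starts 37 m/s; Δx = 37·2 + ½·7·2² = 88 m; v ends 51 m/s.
x(10) = 9 + Σ Δx = 243 m.

243 m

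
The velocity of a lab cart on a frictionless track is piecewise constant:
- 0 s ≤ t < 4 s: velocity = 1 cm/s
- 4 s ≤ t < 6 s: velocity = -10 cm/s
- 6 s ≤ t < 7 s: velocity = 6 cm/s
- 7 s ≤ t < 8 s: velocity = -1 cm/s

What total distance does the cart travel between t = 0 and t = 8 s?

Distance (not displacement) is the total path length: add the absolute areas under v-t.
0–4 s: |1| × 4 = 4 cm
4–6 s: |-10| × 2 = 20 cm
6–7 s: |6| × 1 = 6 cm
7–8 s: |-1| × 1 = 1 cm
Total distance = 31 cm

31 cm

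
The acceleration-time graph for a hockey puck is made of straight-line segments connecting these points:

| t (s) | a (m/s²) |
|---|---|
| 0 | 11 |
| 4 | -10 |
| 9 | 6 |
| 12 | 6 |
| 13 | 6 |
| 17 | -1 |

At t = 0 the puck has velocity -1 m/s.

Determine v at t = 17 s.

Δv equals the area under the a-t graph; then v = v₀ + Δv.
0–4 s: ½(11 + -10)(4) = 2 m/s
4–9 s: ½(-10 + 6)(5) = -10 m/s
9–12 s: 6 × 3 = 18 m/s
12–13 s: 6 × 1 = 6 m/s
13–17 s: ½(6 + -1)(4) = 10 m/s
Δv = 26 m/s, so v(17) = -1 + (26) = 25 m/s.

25 m/s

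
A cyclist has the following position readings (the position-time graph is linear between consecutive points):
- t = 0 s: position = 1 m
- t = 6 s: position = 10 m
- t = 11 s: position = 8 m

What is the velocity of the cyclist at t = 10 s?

-0.4 m/s

Velocity is the slope of the x-t graph on 6–11 s: (8 − 10)/(11 − 6) = -0.4 m/s.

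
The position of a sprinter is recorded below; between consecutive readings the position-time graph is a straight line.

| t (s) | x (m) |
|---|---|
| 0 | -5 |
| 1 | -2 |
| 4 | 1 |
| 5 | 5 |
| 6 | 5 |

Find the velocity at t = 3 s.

1 m/s

Velocity is the slope of the x-t graph on 1–4 s: (1 − -2)/(4 − 1) = 1 m/s.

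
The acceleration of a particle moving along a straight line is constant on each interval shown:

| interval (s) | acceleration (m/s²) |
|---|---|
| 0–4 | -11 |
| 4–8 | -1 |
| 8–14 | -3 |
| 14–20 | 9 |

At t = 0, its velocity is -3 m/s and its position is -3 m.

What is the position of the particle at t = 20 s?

-911 m

On each constant-a segment, Δv = aΔt and Δx = v₀Δt + ½aΔt²; chain segment to segment.
0–4 s: v starts -3 m/s; Δx = -3·4 + ½·-11·4² = -100 m; v ends -47 m/s.
4–8 s: v starts -47 m/s; Δx = -47·4 + ½·-1·4² = -196 m; v ends -51 m/s.
8–14 s: v starts -51 m/s; Δx = -51·6 + ½·-3·6² = -360 m; v ends -69 m/s.
14–20 s: v starts -69 m/s; Δx = -69·6 + ½·9·6² = -252 m; v ends -15 m/s.
x(20) = -3 + Σ Δx = -911 m.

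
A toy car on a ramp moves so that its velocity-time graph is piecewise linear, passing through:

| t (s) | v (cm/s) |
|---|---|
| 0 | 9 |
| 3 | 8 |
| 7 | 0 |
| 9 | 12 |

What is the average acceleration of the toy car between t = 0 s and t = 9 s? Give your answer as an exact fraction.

Average acceleration = Δv/Δt = (12 − 9)/(9 − 0) = 1/3 cm/s².

1/3 cm/s²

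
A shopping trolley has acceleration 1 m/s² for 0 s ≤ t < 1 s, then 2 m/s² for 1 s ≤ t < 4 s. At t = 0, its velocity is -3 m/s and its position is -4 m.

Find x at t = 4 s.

-3.5 m

On each constant-a segment, Δv = aΔt and Δx = v₀Δt + ½aΔt²; chain segment to segment.
0–1 s: v starts -3 m/s; Δx = -3·1 + ½·1·1² = -2.5 m; v ends -2 m/s.
1–4 s: v starts -2 m/s; Δx = -2·3 + ½·2·3² = 3 m; v ends 4 m/s.
x(4) = -4 + Σ Δx = -3.5 m.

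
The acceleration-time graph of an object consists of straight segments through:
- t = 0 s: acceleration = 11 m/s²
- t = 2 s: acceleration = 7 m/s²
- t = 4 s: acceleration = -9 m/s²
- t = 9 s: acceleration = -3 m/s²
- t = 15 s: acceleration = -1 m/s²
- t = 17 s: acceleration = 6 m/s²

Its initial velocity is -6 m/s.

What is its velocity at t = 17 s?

-27 m/s

Δv equals the area under the a-t graph; then v = v₀ + Δv.
0–2 s: ½(11 + 7)(2) = 18 m/s
2–4 s: ½(7 + -9)(2) = -2 m/s
4–9 s: ½(-9 + -3)(5) = -30 m/s
9–15 s: ½(-3 + -1)(6) = -12 m/s
15–17 s: ½(-1 + 6)(2) = 5 m/s
Δv = -21 m/s, so v(17) = -6 + (-21) = -27 m/s.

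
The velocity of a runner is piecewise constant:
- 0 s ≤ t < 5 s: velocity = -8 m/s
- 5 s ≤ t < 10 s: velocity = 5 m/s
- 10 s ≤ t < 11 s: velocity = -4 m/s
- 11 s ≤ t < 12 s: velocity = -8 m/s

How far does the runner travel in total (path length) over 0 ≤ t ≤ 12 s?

77 m

Distance (not displacement) is the total path length: add the absolute areas under v-t.
0–5 s: |-8| × 5 = 40 m
5–10 s: |5| × 5 = 25 m
10–11 s: |-4| × 1 = 4 m
11–12 s: |-8| × 1 = 8 m
Total distance = 77 m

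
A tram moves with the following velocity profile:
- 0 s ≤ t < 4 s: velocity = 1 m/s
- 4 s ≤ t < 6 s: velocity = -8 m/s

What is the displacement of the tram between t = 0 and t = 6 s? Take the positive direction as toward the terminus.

Net displacement equals the area under the velocity-time graph (areas below the axis count negative).
0–4 s: 1 × 4 = 4 m
4–6 s: -8 × 2 = -16 m
Net displacement = -12 m

-12 m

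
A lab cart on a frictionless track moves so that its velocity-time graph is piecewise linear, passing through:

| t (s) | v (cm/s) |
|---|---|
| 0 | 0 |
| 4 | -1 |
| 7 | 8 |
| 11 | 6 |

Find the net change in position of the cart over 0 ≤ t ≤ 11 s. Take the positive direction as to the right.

36.5 cm

Displacement is the signed area under the v-t curve.
0–4 s: ½(0 + -1)(4) = -2 cm
4–7 s: ½(-1 + 8)(3) = 10.5 cm
7–11 s: ½(8 + 6)(4) = 28 cm
Net displacement = 36.5 cm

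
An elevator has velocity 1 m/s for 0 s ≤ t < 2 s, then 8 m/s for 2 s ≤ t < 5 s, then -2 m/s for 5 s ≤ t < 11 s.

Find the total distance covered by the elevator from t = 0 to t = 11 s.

38 m

Total distance travelled is ∫|v| dt — sum the magnitudes of each area piece.
0–2 s: |1| × 2 = 2 m
2–5 s: |8| × 3 = 24 m
5–11 s: |-2| × 6 = 12 m
Total distance = 38 m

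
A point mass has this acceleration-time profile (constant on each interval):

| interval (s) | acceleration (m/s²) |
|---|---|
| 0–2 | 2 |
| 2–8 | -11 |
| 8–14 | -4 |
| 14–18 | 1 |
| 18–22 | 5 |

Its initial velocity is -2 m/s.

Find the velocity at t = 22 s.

-64 m/s

Δv equals the area under the a-t graph; then v = v₀ + Δv.
0–2 s: 2 × 2 = 4 m/s
2–8 s: -11 × 6 = -66 m/s
8–14 s: -4 × 6 = -24 m/s
14–18 s: 1 × 4 = 4 m/s
18–22 s: 5 × 4 = 20 m/s
Δv = -62 m/s, so v(22) = -2 + (-62) = -64 m/s.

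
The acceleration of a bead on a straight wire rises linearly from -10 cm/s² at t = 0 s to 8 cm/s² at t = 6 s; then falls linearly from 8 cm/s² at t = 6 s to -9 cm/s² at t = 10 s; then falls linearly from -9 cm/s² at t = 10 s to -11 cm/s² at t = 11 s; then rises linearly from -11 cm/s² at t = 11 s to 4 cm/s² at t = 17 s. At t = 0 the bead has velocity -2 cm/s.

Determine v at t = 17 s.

Δv equals the area under the a-t graph; then v = v₀ + Δv.
0–6 s: ½(-10 + 8)(6) = -6 cm/s
6–10 s: ½(8 + -9)(4) = -2 cm/s
10–11 s: ½(-9 + -11)(1) = -10 cm/s
11–17 s: ½(-11 + 4)(6) = -21 cm/s
Δv = -39 cm/s, so v(17) = -2 + (-39) = -41 cm/s.

-41 cm/s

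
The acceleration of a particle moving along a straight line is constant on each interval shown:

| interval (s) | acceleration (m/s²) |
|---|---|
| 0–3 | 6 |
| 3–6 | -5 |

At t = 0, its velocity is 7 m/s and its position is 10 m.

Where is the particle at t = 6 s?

110.5 m

On each constant-a segment, Δv = aΔt and Δx = v₀Δt + ½aΔt²; chain segment to segment.
0–3 s: v starts 7 m/s; Δx = 7·3 + ½·6·3² = 48 m; v ends 25 m/s.
3–6 s: v starts 25 m/s; Δx = 25·3 + ½·-5·3² = 52.5 m; v ends 10 m/s.
x(6) = 10 + Σ Δx = 110.5 m.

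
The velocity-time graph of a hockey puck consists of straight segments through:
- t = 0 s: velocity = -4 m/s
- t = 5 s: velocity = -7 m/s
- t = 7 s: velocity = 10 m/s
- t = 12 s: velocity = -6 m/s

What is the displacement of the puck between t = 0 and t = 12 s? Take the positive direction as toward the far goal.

Net displacement equals the area under the velocity-time graph (areas below the axis count negative).
0–5 s: ½(-4 + -7)(5) = -27.5 m
5–7 s: ½(-7 + 10)(2) = 3 m
7–12 s: ½(10 + -6)(5) = 10 m
Net displacement = -14.5 m

-14.5 m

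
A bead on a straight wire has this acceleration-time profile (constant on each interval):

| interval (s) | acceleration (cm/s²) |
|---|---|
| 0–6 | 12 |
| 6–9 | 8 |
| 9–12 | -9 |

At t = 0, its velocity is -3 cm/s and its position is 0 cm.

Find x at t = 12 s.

On each constant-a segment, Δv = aΔt and Δx = v₀Δt + ½aΔt²; chain segment to segment.
0–6 s: v starts -3 cm/s; Δx = -3·6 + ½·12·6² = 198 cm; v ends 69 cm/s.
6–9 s: v starts 69 cm/s; Δx = 69·3 + ½·8·3² = 243 cm; v ends 93 cm/s.
9–12 s: v starts 93 cm/s; Δx = 93·3 + ½·-9·3² = 238.5 cm; v ends 66 cm/s.
x(12) = 0 + Σ Δx = 679.5 cm.

679.5 cm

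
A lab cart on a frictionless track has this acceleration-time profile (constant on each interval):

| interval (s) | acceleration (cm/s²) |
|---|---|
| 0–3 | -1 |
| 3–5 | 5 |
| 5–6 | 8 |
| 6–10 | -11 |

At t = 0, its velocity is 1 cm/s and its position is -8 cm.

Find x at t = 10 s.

On each constant-a segment, Δv = aΔt and Δx = v₀Δt + ½aΔt²; chain segment to segment.
0–3 s: v starts 1 cm/s; Δx = 1·3 + ½·-1·3² = -1.5 cm; v ends -2 cm/s.
3–5 s: v starts -2 cm/s; Δx = -2·2 + ½·5·2² = 6 cm; v ends 8 cm/s.
5–6 s: v starts 8 cm/s; Δx = 8·1 + ½·8·1² = 12 cm; v ends 16 cm/s.
6–10 s: v starts 16 cm/s; Δx = 16·4 + ½·-11·4² = -24 cm; v ends -28 cm/s.
x(10) = -8 + Σ Δx = -15.5 cm.

-15.5 cm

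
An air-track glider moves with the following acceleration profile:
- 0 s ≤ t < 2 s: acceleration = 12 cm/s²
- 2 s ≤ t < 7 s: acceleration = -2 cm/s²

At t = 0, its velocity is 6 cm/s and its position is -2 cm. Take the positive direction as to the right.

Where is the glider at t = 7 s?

159 cm

On each constant-a segment, Δv = aΔt and Δx = v₀Δt + ½aΔt²; chain segment to segment.
0–2 s: v starts 6 cm/s; Δx = 6·2 + ½·12·2² = 36 cm; v ends 30 cm/s.
2–7 s: v starts 30 cm/s; Δx = 30·5 + ½·-2·5² = 125 cm; v ends 20 cm/s.
x(7) = -2 + Σ Δx = 159 cm.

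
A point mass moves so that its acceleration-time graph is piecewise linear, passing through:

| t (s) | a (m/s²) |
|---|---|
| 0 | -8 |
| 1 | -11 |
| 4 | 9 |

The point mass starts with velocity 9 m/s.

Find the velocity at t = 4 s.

Δv equals the area under the a-t graph; then v = v₀ + Δv.
0–1 s: ½(-8 + -11)(1) = -9.5 m/s
1–4 s: ½(-11 + 9)(3) = -3 m/s
Δv = -12.5 m/s, so v(4) = 9 + (-12.5) = -3.5 m/s.

-3.5 m/s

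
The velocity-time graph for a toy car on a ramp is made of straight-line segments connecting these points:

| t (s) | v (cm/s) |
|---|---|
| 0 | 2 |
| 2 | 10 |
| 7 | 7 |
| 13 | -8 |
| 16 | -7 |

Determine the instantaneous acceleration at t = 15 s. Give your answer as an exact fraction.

Acceleration is the slope of the v-t graph on 13–16 s: (-7 − -8)/(16 − 13) = 1/3 cm/s².

1/3 cm/s²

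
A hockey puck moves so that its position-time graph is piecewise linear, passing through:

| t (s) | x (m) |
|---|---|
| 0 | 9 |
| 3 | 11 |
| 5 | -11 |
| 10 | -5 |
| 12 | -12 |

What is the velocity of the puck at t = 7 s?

1.2 m/s

Velocity is the slope of the x-t graph on 5–10 s: (-5 − -11)/(10 − 5) = 1.2 m/s.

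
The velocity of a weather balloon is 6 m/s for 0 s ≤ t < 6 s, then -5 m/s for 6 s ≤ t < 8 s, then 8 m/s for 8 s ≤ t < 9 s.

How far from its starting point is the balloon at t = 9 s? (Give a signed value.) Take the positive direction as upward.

Net displacement equals the area under the velocity-time graph (areas below the axis count negative).
0–6 s: 6 × 6 = 36 m
6–8 s: -5 × 2 = -10 m
8–9 s: 8 × 1 = 8 m
Net displacement = 34 m

34 m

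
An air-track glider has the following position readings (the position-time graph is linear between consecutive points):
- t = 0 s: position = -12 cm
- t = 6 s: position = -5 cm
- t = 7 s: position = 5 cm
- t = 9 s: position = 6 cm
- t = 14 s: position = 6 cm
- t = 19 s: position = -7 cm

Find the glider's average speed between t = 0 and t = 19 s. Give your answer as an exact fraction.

Average speed = (total path length)/(elapsed time); on a piecewise-linear x-t graph the path length is Σ|Δx|.
0–6 s: |Δx| = |-5 − -12| = 7 cm
6–7 s: |Δx| = |5 − -5| = 10 cm
7–9 s: |Δx| = |6 − 5| = 1 cm
9–14 s: |Δx| = |6 − 6| = 0 cm
14–19 s: |Δx| = |-7 − 6| = 13 cm
Total path = 31 cm; average speed = 31/19 = 31/19 cm/s.

31/19 cm/s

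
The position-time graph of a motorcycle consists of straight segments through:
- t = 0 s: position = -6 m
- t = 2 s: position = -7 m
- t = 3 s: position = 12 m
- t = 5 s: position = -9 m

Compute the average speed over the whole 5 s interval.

Average speed = (total path length)/(elapsed time); on a piecewise-linear x-t graph the path length is Σ|Δx|.
0–2 s: |Δx| = |-7 − -6| = 1 m
2–3 s: |Δx| = |12 − -7| = 19 m
3–5 s: |Δx| = |-9 − 12| = 21 m
Total path = 41 m; average speed = 41/5 = 8.2 m/s.

8.2 m/s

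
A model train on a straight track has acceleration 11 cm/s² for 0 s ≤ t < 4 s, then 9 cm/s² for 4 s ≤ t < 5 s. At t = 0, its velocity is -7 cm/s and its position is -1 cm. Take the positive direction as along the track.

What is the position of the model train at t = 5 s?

On each constant-a segment, Δv = aΔt and Δx = v₀Δt + ½aΔt²; chain segment to segment.
0–4 s: v starts -7 cm/s; Δx = -7·4 + ½·11·4² = 60 cm; v ends 37 cm/s.
4–5 s: v starts 37 cm/s; Δx = 37·1 + ½·9·1² = 41.5 cm; v ends 46 cm/s.
x(5) = -1 + Σ Δx = 100.5 cm.

100.5 cm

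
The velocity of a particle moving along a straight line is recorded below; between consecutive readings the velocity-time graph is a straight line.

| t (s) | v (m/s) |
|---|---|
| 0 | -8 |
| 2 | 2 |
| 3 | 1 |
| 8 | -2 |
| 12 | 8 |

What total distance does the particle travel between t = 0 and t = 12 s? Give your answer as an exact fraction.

391/15 m

Total distance travelled is ∫|v| dt — sum the magnitudes of each area piece.
0–2 s: v = 0 at t = 1.6 s; triangle areas 6.4 + 0.4 = 6.8 m
2–3 s: |½(2 + 1)(1)| = 1.5 m
3–8 s: v = 0 at t = 14/3 s; triangle areas 5/6 + 10/3 = 25/6 m
8–12 s: v = 0 at t = 8.8 s; triangle areas 0.8 + 12.8 = 13.6 m
Total distance = 391/15 m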